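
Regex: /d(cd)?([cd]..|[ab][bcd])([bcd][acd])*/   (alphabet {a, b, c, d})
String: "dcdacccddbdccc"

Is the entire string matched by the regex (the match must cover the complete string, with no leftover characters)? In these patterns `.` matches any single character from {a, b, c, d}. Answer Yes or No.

No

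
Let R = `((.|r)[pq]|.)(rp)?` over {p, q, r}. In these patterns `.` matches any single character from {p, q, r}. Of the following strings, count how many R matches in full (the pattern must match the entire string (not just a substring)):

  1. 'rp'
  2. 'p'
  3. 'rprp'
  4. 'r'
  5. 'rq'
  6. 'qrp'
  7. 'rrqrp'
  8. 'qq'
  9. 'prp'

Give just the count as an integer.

1 → match
2 → match
3 → match
4 → match
5 → match
6 → match
7 → no match
8 → match
9 → match
Total matched: 8

8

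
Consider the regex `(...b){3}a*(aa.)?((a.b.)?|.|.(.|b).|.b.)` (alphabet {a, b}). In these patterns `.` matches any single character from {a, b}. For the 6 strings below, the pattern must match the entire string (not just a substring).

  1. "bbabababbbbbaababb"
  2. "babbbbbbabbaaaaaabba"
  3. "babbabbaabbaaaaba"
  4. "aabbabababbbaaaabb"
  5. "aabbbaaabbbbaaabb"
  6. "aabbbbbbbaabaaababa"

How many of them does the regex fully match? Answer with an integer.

1 → match
2 → no match
3 → no match
4 → match
5 → no match
6 → match
Total matched: 3

3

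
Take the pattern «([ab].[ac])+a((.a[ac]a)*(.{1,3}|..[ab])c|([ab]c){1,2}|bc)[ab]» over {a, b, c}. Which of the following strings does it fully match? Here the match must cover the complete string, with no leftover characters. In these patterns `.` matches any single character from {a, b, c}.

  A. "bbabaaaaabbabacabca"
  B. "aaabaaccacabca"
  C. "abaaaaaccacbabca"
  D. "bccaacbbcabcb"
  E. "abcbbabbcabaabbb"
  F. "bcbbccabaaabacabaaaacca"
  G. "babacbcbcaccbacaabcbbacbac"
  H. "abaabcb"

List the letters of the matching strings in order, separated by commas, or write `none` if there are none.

A, D, H

A → match
B → no match
C → no match
D → match
E → no match
F → no match
G → no match
H → match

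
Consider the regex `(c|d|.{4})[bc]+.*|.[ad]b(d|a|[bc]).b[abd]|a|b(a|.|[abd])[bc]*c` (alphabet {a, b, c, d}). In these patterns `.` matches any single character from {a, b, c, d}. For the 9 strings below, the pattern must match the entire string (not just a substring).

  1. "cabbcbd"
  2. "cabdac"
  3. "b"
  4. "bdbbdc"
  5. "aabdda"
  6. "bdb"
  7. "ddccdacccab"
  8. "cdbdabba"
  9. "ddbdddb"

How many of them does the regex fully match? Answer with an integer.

1 → match
2 → no match
3 → no match
4 → no match
5 → no match
6 → no match
7 → no match
8 → no match
9 → no match
Total matched: 1

1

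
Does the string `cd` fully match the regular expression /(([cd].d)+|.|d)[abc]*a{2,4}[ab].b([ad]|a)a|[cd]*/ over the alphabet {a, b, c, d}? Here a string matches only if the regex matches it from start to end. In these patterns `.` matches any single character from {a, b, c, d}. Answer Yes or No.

Yes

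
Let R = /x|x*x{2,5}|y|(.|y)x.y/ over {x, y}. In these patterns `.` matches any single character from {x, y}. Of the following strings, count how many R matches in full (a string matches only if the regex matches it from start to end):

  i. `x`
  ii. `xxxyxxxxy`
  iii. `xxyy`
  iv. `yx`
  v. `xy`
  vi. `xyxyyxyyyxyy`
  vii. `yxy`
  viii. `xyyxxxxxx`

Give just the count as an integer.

i. `x` → match
ii. `xxxyxxxxy` → no match
iii. `xxyy` → match
iv. `yx` → no match
v. `xy` → no match
vi. `xyxyyxyyyxyy` → no match
vii. `yxy` → no match
viii. `xyyxxxxxx` → no match
Total matched: 2

2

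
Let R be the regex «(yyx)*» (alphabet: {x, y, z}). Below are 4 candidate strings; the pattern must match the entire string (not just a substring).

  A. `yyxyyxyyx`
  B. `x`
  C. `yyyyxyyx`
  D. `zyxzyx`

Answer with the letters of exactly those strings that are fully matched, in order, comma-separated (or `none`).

A

A → match
B → no match
C → no match
D → no match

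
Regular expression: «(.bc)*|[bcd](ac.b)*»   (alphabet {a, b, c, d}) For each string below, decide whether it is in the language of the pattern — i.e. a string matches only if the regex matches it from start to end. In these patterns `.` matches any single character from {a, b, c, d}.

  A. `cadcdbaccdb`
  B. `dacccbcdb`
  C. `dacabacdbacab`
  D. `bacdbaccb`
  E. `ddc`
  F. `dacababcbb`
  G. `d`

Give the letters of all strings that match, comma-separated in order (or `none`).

A → no match
B → no match
C → match
D → match
E → no match
F → no match
G → match

C, D, G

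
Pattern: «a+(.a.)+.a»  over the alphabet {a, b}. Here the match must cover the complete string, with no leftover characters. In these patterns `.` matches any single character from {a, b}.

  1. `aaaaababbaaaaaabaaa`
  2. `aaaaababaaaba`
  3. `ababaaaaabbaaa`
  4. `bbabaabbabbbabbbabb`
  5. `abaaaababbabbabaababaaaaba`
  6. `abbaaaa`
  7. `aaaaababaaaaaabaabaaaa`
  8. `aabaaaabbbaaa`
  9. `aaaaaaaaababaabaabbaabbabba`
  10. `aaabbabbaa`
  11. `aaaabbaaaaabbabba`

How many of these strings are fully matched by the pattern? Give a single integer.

2

1 → no match
2 → match
3 → no match
4 → no match — must start with `a`
5 → no match
6 → no match
7 → match
8 → no match
9 → no match
10 → no match
11 → no match
Total matched: 2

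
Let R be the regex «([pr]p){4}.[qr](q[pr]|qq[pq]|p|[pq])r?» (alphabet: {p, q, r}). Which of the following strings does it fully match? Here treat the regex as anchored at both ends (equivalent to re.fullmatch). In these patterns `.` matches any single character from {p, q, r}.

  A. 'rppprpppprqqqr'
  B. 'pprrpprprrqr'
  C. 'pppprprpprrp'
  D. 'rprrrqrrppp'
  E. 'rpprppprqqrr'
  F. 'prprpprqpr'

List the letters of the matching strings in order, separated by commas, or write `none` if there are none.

A → match
B → no match
C → no match
D → no match
E → no match
F → no match

A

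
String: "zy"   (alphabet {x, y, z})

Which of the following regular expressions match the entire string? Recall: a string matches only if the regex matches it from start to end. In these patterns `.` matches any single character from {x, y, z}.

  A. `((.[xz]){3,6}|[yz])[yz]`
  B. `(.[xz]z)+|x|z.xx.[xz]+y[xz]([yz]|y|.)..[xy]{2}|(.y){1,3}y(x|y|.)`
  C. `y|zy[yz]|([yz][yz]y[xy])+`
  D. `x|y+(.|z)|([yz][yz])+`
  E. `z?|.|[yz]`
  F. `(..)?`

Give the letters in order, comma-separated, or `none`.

A → match
B → no match
C → no match
D → match
E → no match
F → match

A, D, F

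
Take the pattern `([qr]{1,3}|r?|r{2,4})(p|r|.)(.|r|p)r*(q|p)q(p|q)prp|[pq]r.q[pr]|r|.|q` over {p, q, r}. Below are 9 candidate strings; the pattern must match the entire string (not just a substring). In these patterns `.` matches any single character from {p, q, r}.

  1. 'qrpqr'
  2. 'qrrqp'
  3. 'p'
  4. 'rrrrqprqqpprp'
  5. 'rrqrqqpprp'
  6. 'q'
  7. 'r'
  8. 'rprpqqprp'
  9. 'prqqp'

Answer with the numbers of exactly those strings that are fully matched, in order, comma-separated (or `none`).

1, 2, 3, 4, 5, 6, 7, 8, 9

1 → match
2 → match
3 → match
4 → match
5 → match
6 → match
7 → match
8 → match
9 → match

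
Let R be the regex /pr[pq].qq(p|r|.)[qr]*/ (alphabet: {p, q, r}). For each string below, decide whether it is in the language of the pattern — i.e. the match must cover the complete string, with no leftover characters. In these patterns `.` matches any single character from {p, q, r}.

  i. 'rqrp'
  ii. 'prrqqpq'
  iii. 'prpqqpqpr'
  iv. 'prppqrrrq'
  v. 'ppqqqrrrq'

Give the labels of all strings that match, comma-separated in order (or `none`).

none

i → no match — must start with 'pr'
ii → no match
iii → no match
iv → no match
v → no match — must start with 'pr'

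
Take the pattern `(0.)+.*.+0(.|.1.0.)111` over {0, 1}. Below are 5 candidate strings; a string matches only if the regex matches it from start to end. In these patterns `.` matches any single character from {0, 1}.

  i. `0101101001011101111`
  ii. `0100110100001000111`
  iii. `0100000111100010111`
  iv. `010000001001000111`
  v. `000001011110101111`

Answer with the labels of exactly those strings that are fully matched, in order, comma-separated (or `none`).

i, ii, iv, v

i → match
ii → match
iii → no match
iv → match
v → match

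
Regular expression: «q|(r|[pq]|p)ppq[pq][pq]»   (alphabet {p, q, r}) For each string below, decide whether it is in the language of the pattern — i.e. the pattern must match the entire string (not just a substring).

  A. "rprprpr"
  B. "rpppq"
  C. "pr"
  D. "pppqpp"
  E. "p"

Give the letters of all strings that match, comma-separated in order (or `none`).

D

A. "rprprpr" → no match
B. "rpppq" → no match
C. "pr" → no match
D. "pppqpp" → match
E. "p" → no match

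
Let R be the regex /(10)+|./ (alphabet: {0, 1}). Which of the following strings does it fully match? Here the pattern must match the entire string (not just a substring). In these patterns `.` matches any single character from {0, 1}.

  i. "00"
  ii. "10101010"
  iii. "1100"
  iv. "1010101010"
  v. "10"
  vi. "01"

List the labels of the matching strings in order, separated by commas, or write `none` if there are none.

ii, iv, v

i. "00" → no match
ii. "10101010" → match
iii. "1100" → no match
iv. "1010101010" → match
v. "10" → match
vi. "01" → no match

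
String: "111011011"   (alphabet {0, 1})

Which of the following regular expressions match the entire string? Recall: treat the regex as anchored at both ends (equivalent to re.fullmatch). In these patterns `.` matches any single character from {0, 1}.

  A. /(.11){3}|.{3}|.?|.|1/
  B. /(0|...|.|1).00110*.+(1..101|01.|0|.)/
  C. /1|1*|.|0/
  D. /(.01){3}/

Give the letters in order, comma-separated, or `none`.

A

A → match
B → no match
C → no match
D → no match — must end with "01"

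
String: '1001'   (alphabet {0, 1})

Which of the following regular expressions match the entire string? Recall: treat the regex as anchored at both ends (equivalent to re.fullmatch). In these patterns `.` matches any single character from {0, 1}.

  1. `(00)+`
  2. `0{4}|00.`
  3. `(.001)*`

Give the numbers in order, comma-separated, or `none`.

3

1 → no match — must start with '00'
2 → no match
3 → match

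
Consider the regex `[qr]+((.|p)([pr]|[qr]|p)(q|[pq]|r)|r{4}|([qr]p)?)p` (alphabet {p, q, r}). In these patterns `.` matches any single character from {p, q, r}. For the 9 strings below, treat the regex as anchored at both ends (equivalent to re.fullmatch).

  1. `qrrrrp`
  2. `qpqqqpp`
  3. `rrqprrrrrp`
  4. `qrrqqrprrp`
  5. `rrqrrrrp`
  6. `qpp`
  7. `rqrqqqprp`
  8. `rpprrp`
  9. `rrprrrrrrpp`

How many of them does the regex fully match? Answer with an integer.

1 → match
2 → no match
3 → no match
4 → match
5 → match
6 → no match
7 → match
8 → no match
9 → no match
Total matched: 4

4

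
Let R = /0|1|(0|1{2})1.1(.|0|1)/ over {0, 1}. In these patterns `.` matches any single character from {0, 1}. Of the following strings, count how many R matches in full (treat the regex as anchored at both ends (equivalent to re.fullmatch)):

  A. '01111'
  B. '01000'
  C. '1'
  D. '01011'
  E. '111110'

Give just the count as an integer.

4

A → match
B → no match
C → match
D → match
E → match
Total matched: 4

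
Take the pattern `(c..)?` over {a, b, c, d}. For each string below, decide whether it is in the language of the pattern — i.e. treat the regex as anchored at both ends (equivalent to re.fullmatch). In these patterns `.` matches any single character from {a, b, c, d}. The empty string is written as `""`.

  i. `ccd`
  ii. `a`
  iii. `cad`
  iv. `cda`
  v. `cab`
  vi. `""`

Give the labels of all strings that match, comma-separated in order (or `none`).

i, iii, iv, v, vi

i → match
ii → no match
iii → match
iv → match
v → match
vi → match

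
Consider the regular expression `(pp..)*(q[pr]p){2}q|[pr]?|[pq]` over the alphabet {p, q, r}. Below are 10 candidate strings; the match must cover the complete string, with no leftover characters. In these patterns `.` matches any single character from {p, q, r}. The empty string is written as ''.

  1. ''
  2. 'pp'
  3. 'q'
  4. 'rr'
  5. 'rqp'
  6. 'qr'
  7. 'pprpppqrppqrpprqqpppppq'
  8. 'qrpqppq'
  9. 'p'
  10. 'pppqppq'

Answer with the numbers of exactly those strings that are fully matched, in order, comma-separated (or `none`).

1 → match
2 → no match
3 → match
4 → no match
5 → no match
6 → no match
7 → no match
8 → match
9 → match
10 → no match

1, 3, 8, 9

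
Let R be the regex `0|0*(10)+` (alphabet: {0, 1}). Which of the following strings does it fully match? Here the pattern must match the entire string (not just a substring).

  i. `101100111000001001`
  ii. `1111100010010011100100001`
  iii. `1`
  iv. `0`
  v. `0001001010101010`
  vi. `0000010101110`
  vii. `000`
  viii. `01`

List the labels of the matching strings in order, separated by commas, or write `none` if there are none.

iv

i → no match
ii → no match
iii → no match
iv → match
v → no match
vi → no match
vii → no match
viii → no match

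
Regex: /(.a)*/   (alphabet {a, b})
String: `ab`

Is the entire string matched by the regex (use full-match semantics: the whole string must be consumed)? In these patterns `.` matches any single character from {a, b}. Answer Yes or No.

No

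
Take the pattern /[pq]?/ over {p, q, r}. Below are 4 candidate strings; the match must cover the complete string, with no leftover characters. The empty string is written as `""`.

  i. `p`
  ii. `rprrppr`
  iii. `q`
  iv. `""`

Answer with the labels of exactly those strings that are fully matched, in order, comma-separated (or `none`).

i. `p` → match
ii. `rprrppr` → no match
iii. `q` → match
iv. `""` → match

i, iii, iv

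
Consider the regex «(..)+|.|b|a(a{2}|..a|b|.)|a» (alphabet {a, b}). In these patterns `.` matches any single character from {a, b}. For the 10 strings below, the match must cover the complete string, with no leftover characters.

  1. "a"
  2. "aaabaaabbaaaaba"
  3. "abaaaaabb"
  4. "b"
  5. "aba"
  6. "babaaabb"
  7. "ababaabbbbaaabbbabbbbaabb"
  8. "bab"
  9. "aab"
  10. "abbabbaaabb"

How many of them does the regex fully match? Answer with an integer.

1 → match
2 → no match
3 → no match
4 → match
5 → no match
6 → match
7 → no match
8 → no match
9 → no match
10 → no match
Total matched: 3

3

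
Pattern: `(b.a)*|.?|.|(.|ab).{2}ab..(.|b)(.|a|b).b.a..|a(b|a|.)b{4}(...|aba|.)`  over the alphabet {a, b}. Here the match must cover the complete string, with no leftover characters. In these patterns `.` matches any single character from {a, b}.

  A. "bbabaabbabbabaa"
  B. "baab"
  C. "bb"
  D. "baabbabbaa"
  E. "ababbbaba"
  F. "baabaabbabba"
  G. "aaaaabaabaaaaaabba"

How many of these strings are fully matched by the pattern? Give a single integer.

A → match
B → no match
C → no match
D → no match
E → no match
F → match
G → no match
Total matched: 2

2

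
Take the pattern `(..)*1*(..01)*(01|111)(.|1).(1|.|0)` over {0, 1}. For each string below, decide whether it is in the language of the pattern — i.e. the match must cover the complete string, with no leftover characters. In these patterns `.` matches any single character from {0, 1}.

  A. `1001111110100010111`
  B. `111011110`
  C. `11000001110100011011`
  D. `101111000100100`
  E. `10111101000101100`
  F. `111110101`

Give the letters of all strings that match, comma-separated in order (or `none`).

A → no match
B. `111011110` → no match
C → no match
D → no match
E → match
F. `111110101` → no match

E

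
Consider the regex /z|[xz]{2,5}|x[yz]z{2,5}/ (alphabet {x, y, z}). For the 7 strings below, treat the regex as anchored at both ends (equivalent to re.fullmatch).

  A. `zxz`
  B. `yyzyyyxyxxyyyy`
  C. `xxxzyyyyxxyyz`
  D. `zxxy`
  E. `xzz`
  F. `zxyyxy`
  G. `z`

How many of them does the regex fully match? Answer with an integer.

3

A → match
B → no match
C → no match
D → no match
E → match
F → no match
G → match
Total matched: 3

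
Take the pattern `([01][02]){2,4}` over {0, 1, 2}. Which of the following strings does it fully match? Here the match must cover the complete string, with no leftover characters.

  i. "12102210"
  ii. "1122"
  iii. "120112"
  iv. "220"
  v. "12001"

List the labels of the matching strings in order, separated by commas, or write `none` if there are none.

none

i → no match
ii → no match
iii → no match
iv → no match
v → no match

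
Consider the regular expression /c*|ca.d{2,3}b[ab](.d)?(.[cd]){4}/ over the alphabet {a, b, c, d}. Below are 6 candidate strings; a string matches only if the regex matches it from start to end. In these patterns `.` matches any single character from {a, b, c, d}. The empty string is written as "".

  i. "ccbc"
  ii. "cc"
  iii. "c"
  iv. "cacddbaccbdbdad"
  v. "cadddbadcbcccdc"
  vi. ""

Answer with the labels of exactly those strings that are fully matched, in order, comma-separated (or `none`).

i → no match
ii → match
iii → match
iv → match
v → match
vi → match

ii, iii, iv, v, vi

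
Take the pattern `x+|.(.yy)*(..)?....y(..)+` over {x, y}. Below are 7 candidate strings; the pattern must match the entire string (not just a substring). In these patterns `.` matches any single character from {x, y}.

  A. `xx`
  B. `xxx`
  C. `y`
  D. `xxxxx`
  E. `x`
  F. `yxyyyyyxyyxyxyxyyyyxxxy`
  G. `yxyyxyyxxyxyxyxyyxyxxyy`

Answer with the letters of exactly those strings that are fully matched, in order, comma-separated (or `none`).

A, B, D, E, F

A. `xx` → match
B. `xxx` → match
C. `y` → no match
D. `xxxxx` → match
E. `x` → match
F → match
G → no match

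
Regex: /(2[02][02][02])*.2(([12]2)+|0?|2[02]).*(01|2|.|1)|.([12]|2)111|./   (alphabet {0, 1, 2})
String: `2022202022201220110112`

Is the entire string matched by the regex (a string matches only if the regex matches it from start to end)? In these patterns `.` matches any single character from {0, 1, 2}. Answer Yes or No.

Yes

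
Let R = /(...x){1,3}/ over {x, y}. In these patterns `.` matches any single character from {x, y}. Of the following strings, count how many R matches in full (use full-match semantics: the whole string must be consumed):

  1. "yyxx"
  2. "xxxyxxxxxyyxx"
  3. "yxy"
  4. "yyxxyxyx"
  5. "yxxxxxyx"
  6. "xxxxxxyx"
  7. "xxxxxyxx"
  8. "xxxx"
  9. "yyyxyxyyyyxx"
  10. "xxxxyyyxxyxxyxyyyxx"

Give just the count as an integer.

6

1 → match
2 → no match
3 → no match — must end with "x"
4 → match
5 → match
6 → match
7 → match
8 → match
9 → no match
10 → no match
Total matched: 6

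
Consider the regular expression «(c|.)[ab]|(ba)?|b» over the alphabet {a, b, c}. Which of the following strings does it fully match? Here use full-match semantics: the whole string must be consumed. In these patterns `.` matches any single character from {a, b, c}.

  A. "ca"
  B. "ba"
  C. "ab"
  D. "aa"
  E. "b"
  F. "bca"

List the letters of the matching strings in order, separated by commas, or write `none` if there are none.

A, B, C, D, E

A → match
B → match
C → match
D → match
E → match
F → no match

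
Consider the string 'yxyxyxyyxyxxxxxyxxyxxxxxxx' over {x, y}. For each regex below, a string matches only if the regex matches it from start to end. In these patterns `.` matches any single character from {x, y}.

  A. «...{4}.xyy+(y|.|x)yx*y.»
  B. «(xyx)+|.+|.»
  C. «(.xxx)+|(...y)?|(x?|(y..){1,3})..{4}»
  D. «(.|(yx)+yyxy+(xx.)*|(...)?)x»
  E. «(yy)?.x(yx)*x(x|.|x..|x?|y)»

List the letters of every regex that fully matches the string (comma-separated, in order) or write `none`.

A → no match
B → match
C → no match
D → match
E → no match

B, D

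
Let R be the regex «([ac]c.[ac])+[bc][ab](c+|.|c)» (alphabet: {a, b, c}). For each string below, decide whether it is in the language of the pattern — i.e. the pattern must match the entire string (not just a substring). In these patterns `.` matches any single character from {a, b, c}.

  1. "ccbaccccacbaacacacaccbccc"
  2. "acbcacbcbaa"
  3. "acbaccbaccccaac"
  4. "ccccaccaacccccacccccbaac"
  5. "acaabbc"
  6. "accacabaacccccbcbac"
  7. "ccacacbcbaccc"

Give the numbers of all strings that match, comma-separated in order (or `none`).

1, 2, 5, 7

1 → match
2 → match
3 → no match
4 → no match
5 → match
6 → no match
7 → match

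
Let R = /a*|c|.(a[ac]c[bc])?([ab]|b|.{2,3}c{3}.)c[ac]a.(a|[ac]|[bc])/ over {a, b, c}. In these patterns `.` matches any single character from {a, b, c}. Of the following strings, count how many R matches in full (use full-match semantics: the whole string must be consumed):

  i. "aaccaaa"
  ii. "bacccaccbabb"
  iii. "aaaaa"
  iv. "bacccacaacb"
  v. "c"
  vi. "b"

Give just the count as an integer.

i → match
ii → no match
iii → match
iv → match
v → match
vi → no match
Total matched: 4

4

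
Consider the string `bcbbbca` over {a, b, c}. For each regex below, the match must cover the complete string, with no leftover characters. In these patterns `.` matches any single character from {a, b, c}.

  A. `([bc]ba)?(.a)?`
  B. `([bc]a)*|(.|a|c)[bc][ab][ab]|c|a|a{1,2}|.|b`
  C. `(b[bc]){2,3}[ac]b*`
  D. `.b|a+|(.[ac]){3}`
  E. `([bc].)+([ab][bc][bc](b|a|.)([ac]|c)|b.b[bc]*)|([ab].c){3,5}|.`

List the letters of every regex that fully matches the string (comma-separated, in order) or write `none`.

A → no match
B → no match
C → match
D → no match
E → match

C, E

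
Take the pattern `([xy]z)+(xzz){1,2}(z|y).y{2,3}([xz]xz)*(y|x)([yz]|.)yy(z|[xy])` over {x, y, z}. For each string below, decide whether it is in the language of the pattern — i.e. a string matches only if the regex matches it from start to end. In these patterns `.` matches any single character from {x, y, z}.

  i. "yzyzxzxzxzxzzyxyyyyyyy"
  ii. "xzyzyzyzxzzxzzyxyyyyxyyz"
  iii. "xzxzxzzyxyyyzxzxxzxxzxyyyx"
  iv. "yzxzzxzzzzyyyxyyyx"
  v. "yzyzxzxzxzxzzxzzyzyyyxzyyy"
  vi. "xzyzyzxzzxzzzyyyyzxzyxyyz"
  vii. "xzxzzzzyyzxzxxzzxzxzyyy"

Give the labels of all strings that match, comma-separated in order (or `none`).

i, ii, iii, iv, v, vi, vii

i → match
ii → match
iii → match
iv → match
v → match
vi → match
vii → match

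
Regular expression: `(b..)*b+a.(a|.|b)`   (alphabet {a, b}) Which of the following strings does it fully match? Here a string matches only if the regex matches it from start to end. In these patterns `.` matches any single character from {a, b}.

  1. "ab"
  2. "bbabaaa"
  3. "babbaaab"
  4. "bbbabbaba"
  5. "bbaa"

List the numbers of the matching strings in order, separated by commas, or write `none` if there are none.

2

1. "ab" → no match
2. "bbabaaa" → match
3. "babbaaab" → no match
4. "bbbabbaba" → no match
5. "bbaa" → no match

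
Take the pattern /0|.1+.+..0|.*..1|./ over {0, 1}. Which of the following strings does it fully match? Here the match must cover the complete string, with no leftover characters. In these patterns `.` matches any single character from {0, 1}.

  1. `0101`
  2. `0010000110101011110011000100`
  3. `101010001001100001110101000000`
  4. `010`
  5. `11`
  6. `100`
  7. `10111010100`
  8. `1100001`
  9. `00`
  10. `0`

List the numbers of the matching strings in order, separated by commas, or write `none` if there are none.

1, 8, 10

1 → match
2 → no match
3 → no match
4 → no match
5 → no match
6 → no match
7 → no match
8 → match
9 → no match
10 → match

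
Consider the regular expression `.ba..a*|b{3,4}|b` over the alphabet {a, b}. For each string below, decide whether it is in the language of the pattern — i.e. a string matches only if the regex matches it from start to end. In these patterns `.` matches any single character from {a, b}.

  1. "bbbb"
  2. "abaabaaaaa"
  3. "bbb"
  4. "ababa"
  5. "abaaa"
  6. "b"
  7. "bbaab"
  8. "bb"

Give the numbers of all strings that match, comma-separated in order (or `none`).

1, 2, 3, 4, 5, 6, 7

1 → match
2 → match
3 → match
4 → match
5 → match
6 → match
7 → match
8 → no match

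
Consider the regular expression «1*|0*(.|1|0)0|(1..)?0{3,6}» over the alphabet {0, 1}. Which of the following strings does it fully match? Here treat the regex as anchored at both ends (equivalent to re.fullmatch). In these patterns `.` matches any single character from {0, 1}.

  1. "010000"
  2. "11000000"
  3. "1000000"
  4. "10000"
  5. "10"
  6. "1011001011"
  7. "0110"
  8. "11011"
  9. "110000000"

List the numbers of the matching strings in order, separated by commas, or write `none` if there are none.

1 → no match
2 → match
3 → match
4 → no match
5 → match
6 → no match
7 → no match
8 → no match
9 → match

2, 3, 5, 9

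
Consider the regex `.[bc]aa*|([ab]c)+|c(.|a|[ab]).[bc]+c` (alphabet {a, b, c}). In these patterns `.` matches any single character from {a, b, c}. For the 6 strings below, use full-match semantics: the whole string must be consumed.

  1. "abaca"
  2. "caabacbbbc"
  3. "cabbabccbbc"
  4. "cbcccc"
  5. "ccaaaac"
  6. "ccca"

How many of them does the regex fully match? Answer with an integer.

1

1 → no match
2 → no match
3 → no match
4 → match
5 → no match
6 → no match
Total matched: 1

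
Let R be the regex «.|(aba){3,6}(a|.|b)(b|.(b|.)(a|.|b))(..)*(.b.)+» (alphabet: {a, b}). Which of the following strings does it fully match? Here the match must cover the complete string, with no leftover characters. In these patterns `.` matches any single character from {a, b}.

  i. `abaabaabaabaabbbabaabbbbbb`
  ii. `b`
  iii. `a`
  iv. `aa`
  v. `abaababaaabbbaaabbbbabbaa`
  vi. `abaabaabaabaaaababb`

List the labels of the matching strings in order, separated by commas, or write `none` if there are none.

i, ii, iii, vi

i → match
ii → match
iii → match
iv → no match
v → no match
vi → match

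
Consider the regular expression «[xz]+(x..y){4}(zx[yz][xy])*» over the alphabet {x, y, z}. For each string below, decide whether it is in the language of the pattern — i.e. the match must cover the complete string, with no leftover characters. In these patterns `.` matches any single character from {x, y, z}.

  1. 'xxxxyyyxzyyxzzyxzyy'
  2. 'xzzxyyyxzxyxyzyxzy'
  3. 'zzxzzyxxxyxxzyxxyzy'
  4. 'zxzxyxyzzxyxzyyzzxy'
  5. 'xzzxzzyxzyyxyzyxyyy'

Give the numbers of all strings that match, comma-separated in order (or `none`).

1 → match
2 → no match
3 → no match
4 → no match
5 → match

1, 5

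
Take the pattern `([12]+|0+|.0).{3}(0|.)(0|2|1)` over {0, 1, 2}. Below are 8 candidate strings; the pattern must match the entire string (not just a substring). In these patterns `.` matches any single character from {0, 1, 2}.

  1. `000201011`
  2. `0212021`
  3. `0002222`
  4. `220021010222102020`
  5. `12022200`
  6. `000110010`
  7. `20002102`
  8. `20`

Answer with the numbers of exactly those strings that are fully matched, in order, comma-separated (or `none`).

1 → no match
2 → no match
3 → match
4 → no match
5 → no match
6 → no match
7 → no match
8 → no match

3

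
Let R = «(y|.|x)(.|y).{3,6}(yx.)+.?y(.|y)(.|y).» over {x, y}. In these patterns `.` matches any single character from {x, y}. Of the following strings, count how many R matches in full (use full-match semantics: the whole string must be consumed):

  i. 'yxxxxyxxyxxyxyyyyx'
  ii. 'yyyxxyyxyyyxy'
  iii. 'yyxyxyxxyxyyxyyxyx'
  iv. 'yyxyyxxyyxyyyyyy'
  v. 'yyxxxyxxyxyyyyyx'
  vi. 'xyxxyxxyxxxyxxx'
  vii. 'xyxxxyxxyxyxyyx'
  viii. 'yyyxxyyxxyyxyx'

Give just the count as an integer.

7

i → match
ii → match
iii → match
iv → match
v → match
vi → match
vii → no match
viii → match
Total matched: 7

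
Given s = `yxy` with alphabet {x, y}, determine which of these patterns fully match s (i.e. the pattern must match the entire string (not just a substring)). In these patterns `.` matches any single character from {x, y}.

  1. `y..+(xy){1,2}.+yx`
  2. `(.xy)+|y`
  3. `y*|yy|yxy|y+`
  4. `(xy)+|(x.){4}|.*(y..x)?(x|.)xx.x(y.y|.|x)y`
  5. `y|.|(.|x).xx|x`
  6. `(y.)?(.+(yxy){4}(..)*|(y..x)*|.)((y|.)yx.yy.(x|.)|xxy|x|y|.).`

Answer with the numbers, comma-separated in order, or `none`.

1 → no match — must end with `yx`
2 → match
3 → match
4 → no match
5 → no match
6 → match

2, 3, 6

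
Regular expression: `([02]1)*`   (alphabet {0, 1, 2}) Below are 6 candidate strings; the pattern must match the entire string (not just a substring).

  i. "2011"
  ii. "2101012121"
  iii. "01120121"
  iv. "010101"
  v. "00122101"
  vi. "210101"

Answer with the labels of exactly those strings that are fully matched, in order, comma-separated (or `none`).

ii, iv, vi

i → no match
ii → match
iii → no match
iv → match
v → no match
vi → match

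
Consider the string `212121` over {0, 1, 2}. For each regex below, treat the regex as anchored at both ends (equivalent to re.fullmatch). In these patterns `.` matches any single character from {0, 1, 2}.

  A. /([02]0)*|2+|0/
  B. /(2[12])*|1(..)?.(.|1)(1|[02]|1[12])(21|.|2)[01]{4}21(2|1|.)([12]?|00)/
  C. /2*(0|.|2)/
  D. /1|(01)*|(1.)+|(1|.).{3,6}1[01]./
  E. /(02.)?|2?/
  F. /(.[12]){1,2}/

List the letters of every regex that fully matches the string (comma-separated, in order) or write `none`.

B

A → no match
B → match
C → no match
D → no match
E → no match
F → no match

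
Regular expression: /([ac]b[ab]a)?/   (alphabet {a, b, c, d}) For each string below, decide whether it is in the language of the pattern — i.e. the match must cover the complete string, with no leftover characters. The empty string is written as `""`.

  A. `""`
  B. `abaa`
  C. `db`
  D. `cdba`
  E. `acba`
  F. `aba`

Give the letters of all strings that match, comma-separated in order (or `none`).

A, B

A → match
B → match
C → no match
D → no match
E → no match
F → no match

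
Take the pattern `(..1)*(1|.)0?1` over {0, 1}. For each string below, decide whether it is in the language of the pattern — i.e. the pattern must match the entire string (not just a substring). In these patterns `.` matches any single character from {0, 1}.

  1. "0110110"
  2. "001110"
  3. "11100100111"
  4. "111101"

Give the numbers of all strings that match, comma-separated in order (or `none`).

3, 4

1 → no match — must end with "1"
2 → no match — must end with "1"
3 → match
4 → match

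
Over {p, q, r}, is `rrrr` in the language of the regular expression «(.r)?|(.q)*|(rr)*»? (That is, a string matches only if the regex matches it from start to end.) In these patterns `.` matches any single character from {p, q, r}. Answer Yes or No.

Yes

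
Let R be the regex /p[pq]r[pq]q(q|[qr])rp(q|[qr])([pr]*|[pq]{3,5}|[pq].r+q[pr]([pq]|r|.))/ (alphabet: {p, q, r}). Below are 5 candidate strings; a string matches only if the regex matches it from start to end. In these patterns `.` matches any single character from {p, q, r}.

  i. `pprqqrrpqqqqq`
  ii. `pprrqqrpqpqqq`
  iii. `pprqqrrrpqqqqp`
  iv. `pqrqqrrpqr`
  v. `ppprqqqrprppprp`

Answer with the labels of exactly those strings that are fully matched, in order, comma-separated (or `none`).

i → match
ii → no match
iii → no match
iv → match
v → no match

i, iv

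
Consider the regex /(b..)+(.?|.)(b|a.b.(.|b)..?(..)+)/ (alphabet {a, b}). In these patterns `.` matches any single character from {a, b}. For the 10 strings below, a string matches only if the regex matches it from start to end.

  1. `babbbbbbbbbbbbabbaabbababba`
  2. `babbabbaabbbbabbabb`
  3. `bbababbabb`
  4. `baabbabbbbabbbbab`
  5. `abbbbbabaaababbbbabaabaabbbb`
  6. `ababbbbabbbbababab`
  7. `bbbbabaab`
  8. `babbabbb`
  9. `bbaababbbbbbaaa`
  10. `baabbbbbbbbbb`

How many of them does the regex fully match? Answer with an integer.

6

1 → match
2 → match
3. `bbababbabb` → match
4 → match
5 → no match — must start with `b`
6 → no match — must start with `b`
7. `bbbbabaab` → no match
8. `babbabbb` → match
9 → no match
10 → match
Total matched: 6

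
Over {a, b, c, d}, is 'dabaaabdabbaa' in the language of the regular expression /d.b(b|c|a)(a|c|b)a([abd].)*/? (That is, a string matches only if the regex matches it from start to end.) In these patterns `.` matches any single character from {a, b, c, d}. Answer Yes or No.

No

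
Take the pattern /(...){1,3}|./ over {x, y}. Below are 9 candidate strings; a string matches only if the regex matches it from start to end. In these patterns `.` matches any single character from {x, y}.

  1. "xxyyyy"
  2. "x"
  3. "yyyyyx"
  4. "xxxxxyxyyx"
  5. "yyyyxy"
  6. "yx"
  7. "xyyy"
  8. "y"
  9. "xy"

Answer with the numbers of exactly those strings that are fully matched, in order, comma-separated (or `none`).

1, 2, 3, 5, 8

1 → match
2 → match
3 → match
4 → no match
5 → match
6 → no match
7 → no match
8 → match
9 → no match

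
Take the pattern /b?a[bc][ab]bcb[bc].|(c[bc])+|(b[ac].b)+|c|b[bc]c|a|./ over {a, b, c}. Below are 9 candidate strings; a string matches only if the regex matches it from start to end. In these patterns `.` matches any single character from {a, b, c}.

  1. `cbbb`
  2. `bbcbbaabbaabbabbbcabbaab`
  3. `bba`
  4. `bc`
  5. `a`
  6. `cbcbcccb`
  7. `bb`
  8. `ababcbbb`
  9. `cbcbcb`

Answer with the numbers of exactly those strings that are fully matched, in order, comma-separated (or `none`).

1. `cbbb` → no match
2 → no match
3. `bba` → no match
4. `bc` → no match
5. `a` → match
6. `cbcbcccb` → match
7. `bb` → no match
8. `ababcbbb` → match
9. `cbcbcb` → match

5, 6, 8, 9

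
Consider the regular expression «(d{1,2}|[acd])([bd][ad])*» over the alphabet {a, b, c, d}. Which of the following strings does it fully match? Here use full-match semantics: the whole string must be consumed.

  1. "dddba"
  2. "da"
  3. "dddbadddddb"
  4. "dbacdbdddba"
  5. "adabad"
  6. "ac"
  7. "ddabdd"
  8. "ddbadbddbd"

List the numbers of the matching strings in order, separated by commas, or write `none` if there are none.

1 → match
2 → no match
3 → no match
4 → no match
5 → no match
6 → no match
7 → no match
8 → no match

1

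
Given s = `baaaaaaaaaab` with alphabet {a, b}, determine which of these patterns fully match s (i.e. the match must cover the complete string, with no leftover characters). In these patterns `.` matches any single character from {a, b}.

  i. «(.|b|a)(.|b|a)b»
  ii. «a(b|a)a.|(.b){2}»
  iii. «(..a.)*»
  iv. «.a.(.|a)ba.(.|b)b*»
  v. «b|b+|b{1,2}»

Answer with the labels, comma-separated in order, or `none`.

i → no match
ii → no match
iii → match
iv → no match
v → no match

iii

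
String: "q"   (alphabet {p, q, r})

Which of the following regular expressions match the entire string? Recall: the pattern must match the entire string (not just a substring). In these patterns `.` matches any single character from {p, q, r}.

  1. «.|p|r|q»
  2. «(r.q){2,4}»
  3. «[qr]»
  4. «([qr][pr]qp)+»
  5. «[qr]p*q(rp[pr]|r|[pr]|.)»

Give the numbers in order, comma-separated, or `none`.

1, 3

1 → match
2 → no match — must start with "r"
3 → match
4 → no match — must end with "qp"
5 → no match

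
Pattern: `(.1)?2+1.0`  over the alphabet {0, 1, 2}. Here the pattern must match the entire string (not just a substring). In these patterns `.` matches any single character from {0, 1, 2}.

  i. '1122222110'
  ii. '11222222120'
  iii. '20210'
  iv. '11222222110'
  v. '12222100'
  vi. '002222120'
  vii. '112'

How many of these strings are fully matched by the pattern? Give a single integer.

i → match
ii → match
iii → no match
iv → match
v → no match
vi → no match
vii → no match — must end with '0'
Total matched: 3

3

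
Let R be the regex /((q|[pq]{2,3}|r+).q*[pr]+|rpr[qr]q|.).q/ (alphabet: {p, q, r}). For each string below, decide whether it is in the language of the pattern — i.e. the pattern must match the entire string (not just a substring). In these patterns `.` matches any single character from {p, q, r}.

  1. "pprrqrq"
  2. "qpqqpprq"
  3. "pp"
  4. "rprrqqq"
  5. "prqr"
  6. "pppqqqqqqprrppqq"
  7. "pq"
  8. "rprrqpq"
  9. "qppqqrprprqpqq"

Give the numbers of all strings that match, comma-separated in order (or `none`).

2, 4, 6, 8

1 → no match
2 → match
3 → no match — must end with "q"
4 → match
5 → no match — must end with "q"
6 → match
7 → no match
8 → match
9 → no match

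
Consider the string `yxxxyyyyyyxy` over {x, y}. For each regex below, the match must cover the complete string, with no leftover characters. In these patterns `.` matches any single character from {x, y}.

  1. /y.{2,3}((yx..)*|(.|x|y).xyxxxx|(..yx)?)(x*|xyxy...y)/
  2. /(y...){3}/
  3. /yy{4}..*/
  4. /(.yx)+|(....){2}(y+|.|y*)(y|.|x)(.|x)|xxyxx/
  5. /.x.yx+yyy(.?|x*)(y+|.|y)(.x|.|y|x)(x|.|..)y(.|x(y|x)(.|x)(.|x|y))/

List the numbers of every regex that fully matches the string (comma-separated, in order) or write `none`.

1 → no match
2 → match
3 → no match — must start with `yy`
4 → match
5 → no match

2, 4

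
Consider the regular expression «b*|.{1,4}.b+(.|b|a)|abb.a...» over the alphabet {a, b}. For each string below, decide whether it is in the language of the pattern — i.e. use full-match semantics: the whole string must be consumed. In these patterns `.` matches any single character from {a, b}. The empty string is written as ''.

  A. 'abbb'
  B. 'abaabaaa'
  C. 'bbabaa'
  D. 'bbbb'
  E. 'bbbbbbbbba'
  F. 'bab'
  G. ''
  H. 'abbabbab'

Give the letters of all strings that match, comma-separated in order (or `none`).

A. 'abbb' → match
B. 'abaabaaa' → no match
C. 'bbabaa' → no match
D. 'bbbb' → match
E. 'bbbbbbbbba' → match
F. 'bab' → no match
G. '' → match
H. 'abbabbab' → no match

A, D, E, G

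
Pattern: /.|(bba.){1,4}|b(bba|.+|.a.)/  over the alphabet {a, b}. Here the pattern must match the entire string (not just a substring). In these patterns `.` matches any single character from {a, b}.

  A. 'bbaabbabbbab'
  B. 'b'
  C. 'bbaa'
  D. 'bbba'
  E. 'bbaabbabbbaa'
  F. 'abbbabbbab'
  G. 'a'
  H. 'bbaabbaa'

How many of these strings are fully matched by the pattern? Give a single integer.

7

A → match
B → match
C → match
D → match
E → match
F → no match
G → match
H → match
Total matched: 7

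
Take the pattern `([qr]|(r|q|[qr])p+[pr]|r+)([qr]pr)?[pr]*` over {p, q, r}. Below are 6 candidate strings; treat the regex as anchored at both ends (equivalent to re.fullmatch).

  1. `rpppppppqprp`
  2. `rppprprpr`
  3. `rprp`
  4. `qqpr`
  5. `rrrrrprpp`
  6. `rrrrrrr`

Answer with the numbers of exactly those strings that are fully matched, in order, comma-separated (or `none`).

1 → match
2 → match
3 → match
4 → match
5 → match
6 → match

1, 2, 3, 4, 5, 6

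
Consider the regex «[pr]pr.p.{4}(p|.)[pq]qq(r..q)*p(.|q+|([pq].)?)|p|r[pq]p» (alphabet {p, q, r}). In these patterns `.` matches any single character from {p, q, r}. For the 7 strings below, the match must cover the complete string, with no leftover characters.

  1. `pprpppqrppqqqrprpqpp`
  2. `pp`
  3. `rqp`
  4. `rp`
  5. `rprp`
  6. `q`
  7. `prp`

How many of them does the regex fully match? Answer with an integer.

1

1 → no match
2 → no match
3 → match
4 → no match
5 → no match
6 → no match
7 → no match
Total matched: 1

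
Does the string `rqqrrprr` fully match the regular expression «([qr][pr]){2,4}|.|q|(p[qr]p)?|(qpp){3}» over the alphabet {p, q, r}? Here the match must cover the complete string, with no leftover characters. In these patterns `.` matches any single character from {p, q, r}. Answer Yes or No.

No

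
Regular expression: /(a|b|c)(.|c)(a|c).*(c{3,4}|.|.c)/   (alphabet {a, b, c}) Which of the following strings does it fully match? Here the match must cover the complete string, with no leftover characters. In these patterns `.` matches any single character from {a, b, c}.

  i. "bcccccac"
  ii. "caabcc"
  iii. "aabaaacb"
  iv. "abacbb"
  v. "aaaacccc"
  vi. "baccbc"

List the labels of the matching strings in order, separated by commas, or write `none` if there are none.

i. "bcccccac" → match
ii. "caabcc" → match
iii. "aabaaacb" → no match
iv. "abacbb" → match
v. "aaaacccc" → match
vi. "baccbc" → match

i, ii, iv, v, vi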